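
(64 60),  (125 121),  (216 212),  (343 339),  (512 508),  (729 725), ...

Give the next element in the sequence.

(1000 996)

First part goes 64, 125, 216, 343, 512, 729 → 1000 (perfect cubes: 4³, 5³, 6³, …).
Second part goes 60, 121, 212, 339, 508, 725 → 996 (always 4 less than the first part).
Combining the parts gives (1000 996).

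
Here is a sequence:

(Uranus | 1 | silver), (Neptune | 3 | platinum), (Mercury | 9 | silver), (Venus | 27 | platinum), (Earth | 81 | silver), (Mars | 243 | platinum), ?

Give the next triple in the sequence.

(Jupiter | 729 | silver)

Planet: Uranus, Neptune, Mercury, Venus, Earth, Mars → Jupiter (runs through the planets Mercury→Neptune).
Second entry: ×3 each step; 1, 3, 9, 27, 81, 243 → 729.
Metal: alternates silver ↔ platinum, so silver, platinum, silver, platinum, silver, platinum → silver.
So the next triple is (Jupiter | 729 | silver).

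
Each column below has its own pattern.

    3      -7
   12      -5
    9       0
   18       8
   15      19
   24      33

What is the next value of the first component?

21

First component goes 3, 12, 9, 18, 15, 24 → 21 (alternating steps +9, −3, +9, −3, …).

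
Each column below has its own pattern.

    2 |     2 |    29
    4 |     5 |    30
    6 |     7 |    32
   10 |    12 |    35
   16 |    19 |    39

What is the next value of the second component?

31

Second component: each term is the sum of the two before it, so 2, 5, 7, 12, 19 → 31.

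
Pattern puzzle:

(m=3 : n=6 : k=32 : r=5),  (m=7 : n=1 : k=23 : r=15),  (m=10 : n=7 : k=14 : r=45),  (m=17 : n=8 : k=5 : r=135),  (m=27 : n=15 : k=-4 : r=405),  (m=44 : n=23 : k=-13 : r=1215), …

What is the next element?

(m=71 : n=38 : k=-22 : r=3645)

M: 3, 7, 10, 17, 27, 44 → 71 (each term is the sum of the two before it).
N goes 6, 1, 7, 8, 15, 23 → 38 (each term is the sum of the two before it).
K: −9 each step, so 32, 23, 14, 5, -4, -13 → -22.
R: ×3 each step; 5, 15, 45, 135, 405, 1215 → 3645.
Combining the parts gives (m=71 : n=38 : k=-22 : r=3645).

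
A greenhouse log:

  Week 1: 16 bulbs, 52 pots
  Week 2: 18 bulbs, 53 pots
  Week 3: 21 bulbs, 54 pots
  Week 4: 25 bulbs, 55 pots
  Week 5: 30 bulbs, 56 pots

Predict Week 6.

Bulbs: differences are 2, 3, 4, … (increasing by 1 each time), so 16, 18, 21, 25, 30 → 36.
Pots: +1 each step, so 52, 53, 54, 55, 56 → 57.
Combining the parts gives 36 bulbs, 57 pots.

36 bulbs, 57 pots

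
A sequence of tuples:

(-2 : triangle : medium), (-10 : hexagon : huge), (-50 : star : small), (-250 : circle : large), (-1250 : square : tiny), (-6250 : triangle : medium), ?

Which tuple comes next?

(-31250 : hexagon : huge)

First value goes -2, -10, -50, -250, -1250, -6250 → -31250 (×5 each step).
Shape: repeats triangle → hexagon → star → circle → square; triangle, hexagon, star, circle, square, triangle → hexagon.
Size — repeats medium → huge → small → large → tiny: medium, huge, small, large, tiny, medium → huge.
Combining the parts gives (-31250 : hexagon : huge).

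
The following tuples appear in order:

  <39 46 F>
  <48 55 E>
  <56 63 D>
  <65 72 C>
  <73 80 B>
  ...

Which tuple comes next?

<82 89 A>

First coordinate: alternating steps +9, +8, +9, +8, …; 39, 48, 56, 65, 73 → 82.
Second coordinate goes 46, 55, 63, 72, 80 → 89 (always 7 more than the first coordinate).
Letter goes F, E, D, C, B → A (letters move back 1 place in the alphabet).
Combining the parts gives <82 89 A>.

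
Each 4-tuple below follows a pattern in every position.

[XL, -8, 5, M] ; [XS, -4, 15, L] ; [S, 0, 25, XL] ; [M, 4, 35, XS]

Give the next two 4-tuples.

[L, 8, 45, S], [XL, 12, 55, M]

First size: runs through clothing sizes XS→XL, so XL, XS, S, M → L → XL.
For the second component, +4 each step: -8, -4, 0, 4 → 8 → 12.
Third component: +10 each step; 5, 15, 25, 35 → 45 → 55.
Second size — runs through clothing sizes XS→XL: M, L, XL, XS → S → M.
Putting the parts together: [L, 8, 45, S] and then [XL, 12, 55, M].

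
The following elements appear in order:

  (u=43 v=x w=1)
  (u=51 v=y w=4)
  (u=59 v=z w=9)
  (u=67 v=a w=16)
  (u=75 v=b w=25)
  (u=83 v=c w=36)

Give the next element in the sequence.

U: +8 each step; 43, 51, 59, 67, 75, 83 → 91.
V: letters move forward 1 place in the alphabet, wrapping Z→A; x, y, z, a, b, c → d.
W: 1, 4, 9, 16, 25, 36 → 49 (perfect squares: 1², 2², 3², …).
So the next element is (u=91 v=d w=49).

(u=91 v=d w=49)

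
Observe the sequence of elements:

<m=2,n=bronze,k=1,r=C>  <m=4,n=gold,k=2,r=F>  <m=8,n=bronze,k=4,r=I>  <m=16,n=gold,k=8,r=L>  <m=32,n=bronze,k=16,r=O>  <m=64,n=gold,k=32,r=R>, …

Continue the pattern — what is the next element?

M goes 2, 4, 8, 16, 32, 64 → 128 (×2 each step).
N goes bronze, gold, bronze, gold, bronze, gold → bronze (alternates bronze ↔ gold).
K goes 1, 2, 4, 8, 16, 32 → 64 (×2 each step).
R: letters move forward 3 places in the alphabet; C, F, I, L, O, R → U.
So the next element is <m=128,n=bronze,k=64,r=U>.

<m=128,n=bronze,k=64,r=U>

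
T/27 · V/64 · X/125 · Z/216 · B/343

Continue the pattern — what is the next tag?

D/512

Letter: letters move forward 2 places in the alphabet, wrapping Z→A, so T, V, X, Z, B → D.
Second component: perfect cubes: 3³, 4³, 5³, …, so 27, 64, 125, 216, 343 → 512.
Putting it together: D/512.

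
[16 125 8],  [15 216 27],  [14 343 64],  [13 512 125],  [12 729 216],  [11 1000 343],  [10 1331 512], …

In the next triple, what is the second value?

1728

Second value — perfect cubes: 5³, 6³, 7³, …: 125, 216, 343, 512, 729, 1000, 1331 → 1728.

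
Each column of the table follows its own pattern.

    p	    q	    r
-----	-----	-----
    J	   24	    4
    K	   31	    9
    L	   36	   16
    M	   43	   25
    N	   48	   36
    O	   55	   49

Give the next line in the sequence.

Column p: letters move forward 1 place in the alphabet; J, K, L, M, N, O → P.
Column q: alternating steps +7, +5, +7, +5, …; 24, 31, 36, 43, 48, 55 → 60.
Column r: 4, 9, 16, 25, 36, 49 → 64 (perfect squares: 2², 3², 4², …).
Combining the parts gives P  60  64.

P  60  64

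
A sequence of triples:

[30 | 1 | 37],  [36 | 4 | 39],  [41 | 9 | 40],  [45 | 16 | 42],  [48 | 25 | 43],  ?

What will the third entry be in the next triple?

Third entry: alternating steps +2, +1, +2, +1, …, so 37, 39, 40, 42, 43 → 45.

45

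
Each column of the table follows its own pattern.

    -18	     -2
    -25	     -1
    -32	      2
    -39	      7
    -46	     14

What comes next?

-53  23

First component goes -18, -25, -32, -39, -46 → -53 (−7 each step).
Second component: differences are 1, 3, 5, … (increasing by 2 each time); -2, -1, 2, 7, 14 → 23.
Combining the parts gives -53  23.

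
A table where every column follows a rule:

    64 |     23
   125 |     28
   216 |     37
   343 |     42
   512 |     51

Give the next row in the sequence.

729  56

First component: 64, 125, 216, 343, 512 → 729 (perfect cubes: 4³, 5³, 6³, …).
For the second component, alternating steps +5, +9, +5, +9, …: 23, 28, 37, 42, 51 → 56.
Combining the parts gives 729  56.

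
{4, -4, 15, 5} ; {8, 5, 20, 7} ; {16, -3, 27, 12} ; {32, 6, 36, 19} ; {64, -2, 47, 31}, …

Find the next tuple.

{128, 7, 60, 50}

First slot: 4, 8, 16, 32, 64 → 128 (×2 each step).
Second slot: alternating steps +9, −8, +9, −8, …; -4, 5, -3, 6, -2 → 7.
Third slot: 15, 20, 27, 36, 47 → 60 (differences are 5, 7, 9, … (increasing by 2 each time)).
Fourth slot — each term is the sum of the two before it: 5, 7, 12, 19, 31 → 50.
So the next tuple is {128, 7, 60, 50}.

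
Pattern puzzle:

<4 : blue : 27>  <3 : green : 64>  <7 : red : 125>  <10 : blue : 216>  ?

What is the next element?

First entry: 4, 3, 7, 10 → 17 (each term is the sum of the two before it).
For the colour, repeats blue → green → red: blue, green, red, blue → green.
Third entry — perfect cubes: 3³, 4³, 5³, …: 27, 64, 125, 216 → 343.
So the next element is <17 : green : 343>.

<17 : green : 343>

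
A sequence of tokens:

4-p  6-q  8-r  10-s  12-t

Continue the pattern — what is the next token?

14-u

First component: +2 each step, so 4, 6, 8, 10, 12 → 14.
Letter: p, q, r, s, t → u (letters move forward 1 place in the alphabet).
So the next token is 14-u.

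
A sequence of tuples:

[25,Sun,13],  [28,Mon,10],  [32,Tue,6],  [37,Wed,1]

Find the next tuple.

First coordinate: 25, 28, 32, 37 → 43 (differences are 3, 4, 5, … (increasing by 1 each time)).
Day: runs through the weekdays Mon→Sun, so Sun, Mon, Tue, Wed → Thu.
Third coordinate — together with the first coordinate always sums to 38: 13, 10, 6, 1 → -5.
So the next tuple is [43,Thu,-5].

[43,Thu,-5]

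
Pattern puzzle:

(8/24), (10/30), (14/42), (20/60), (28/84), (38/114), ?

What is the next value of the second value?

First value: differences are 2, 4, 6, … (increasing by 2 each time), so 8, 10, 14, 20, 28, 38 → 50.
Second value: always 3 × the first value; 24, 30, 42, 60, 84, 114 → 150.

150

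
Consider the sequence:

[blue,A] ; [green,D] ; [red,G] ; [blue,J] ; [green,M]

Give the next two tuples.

[red,P], [blue,S]

Colour: blue, green, red, blue, green → red → blue (repeats blue → green → red).
Letter: A, D, G, J, M → P → S (letters move forward 3 places in the alphabet).
So the next two tuples are [red,P] and [blue,S].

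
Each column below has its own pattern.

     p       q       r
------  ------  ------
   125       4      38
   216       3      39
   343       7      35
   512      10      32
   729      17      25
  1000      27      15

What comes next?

1331  44  -2

Column p — perfect cubes: 5³, 6³, 7³, …: 125, 216, 343, 512, 729, 1000 → 1331.
For the column q, each term is the sum of the two before it: 4, 3, 7, 10, 17, 27 → 44.
Column r: together with the column q always sums to 42, so 38, 39, 35, 32, 25, 15 → -2.
Combining the parts gives 1331  44  -2.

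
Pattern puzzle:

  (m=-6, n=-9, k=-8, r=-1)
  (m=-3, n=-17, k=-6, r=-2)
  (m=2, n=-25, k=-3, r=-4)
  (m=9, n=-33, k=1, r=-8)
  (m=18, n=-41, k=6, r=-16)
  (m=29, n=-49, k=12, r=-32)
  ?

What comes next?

M goes -6, -3, 2, 9, 18, 29 → 42 (differences are 3, 5, 7, … (increasing by 2 each time)).
N: -9, -17, -25, -33, -41, -49 → -57 (−8 each step).
K goes -8, -6, -3, 1, 6, 12 → 19 (differences are 2, 3, 4, … (increasing by 1 each time)).
R: -1, -2, -4, -8, -16, -32 → -64 (×2 each step).
So the next element is (m=42, n=-57, k=19, r=-64).

(m=42, n=-57, k=19, r=-64)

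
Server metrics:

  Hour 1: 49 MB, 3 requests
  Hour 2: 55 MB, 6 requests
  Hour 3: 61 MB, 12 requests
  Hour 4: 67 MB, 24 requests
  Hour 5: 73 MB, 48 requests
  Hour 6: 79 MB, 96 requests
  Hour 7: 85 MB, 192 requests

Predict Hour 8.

91 MB, 384 requests

For the MB, +6 each step: 49, 55, 61, 67, 73, 79, 85 → 91.
Requests goes 3, 6, 12, 24, 48, 96, 192 → 384 (×2 each step).
So the next line is 91 MB, 384 requests.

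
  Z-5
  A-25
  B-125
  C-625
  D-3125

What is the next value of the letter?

E

Letter: letters move forward 1 place in the alphabet, wrapping Z→A, so Z, A, B, C, D → E.
Second component: ×5 each step; 5, 25, 125, 625, 3125 → 15625.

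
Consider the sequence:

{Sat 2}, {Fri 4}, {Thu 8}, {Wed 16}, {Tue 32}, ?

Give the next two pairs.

Day goes Sat, Fri, Thu, Wed, Tue → Mon → Sun (runs backward through the weekdays Mon→Sun).
Second entry — ×2 each step: 2, 4, 8, 16, 32 → 64 → 128.
Putting the parts together: {Mon 64} and then {Sun 128}.

{Mon 64}, {Sun 128}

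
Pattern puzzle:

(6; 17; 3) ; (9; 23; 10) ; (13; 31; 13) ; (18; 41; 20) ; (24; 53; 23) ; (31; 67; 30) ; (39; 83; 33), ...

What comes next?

(48; 101; 40)

First entry — differences are 3, 4, 5, … (increasing by 1 each time): 6, 9, 13, 18, 24, 31, 39 → 48.
Second entry: differences are 6, 8, 10, … (increasing by 2 each time), so 17, 23, 31, 41, 53, 67, 83 → 101.
Third entry — alternating steps +7, +3, +7, +3, …: 3, 10, 13, 20, 23, 30, 33 → 40.
Putting it together: (48; 101; 40).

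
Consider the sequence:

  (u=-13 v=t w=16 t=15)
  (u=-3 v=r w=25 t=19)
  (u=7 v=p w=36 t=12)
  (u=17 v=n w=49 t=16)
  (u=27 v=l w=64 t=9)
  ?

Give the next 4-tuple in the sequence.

U — +10 each step: -13, -3, 7, 17, 27 → 37.
V — letters move back 2 places in the alphabet: t, r, p, n, l → j.
W: 16, 25, 36, 49, 64 → 81 (perfect squares: 4², 5², 6², …).
T goes 15, 19, 12, 16, 9 → 13 (alternating steps +4, −7, +4, −7, …).
Combining the parts gives (u=37 v=j w=81 t=13).

(u=37 v=j w=81 t=13)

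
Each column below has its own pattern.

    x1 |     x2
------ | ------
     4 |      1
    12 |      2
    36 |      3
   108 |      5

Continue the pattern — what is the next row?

324  8

Column x1 goes 4, 12, 36, 108 → 324 (×3 each step).
Column x2: each term is the sum of the two before it; 1, 2, 3, 5 → 8.
Putting it together: 324  8.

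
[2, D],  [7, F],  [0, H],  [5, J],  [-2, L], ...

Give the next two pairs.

First part — alternating steps +5, −7, +5, −7, …: 2, 7, 0, 5, -2 → 3 → -4.
Letter: letters move forward 2 places in the alphabet; D, F, H, J, L → N → P.
Putting the parts together: [3, N] and then [-4, P].

[3, N], [-4, P]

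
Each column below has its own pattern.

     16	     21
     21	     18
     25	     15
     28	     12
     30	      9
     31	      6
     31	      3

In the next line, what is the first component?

For the first component, differences are 5, 4, 3, … (decreasing by 1 each time): 16, 21, 25, 28, 30, 31, 31 → 30.
Second component: 21, 18, 15, 12, 9, 6, 3 → 0 (−3 each step).

30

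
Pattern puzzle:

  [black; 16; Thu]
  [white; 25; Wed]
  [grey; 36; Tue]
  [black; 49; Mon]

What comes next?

Shade goes black, white, grey, black → white (repeats black → white → grey).
Second entry — perfect squares: 4², 5², 6², …: 16, 25, 36, 49 → 64.
Day: Thu, Wed, Tue, Mon → Sun (runs backward through the weekdays Mon→Sun).
Combining the parts gives [white; 64; Sun].

[white; 64; Sun]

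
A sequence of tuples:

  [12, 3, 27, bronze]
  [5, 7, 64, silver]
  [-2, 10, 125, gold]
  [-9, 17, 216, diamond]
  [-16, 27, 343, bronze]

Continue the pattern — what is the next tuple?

[-23, 44, 512, silver]

First component — −7 each step: 12, 5, -2, -9, -16 → -23.
Second component: each term is the sum of the two before it, so 3, 7, 10, 17, 27 → 44.
Third component: perfect cubes: 3³, 4³, 5³, …, so 27, 64, 125, 216, 343 → 512.
Rank: repeats bronze → silver → gold → diamond, so bronze, silver, gold, diamond, bronze → silver.
Combining the parts gives [-23, 44, 512, silver].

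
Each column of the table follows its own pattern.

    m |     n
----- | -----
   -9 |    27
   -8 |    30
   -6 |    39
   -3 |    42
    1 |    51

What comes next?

6  54

Column m goes -9, -8, -6, -3, 1 → 6 (differences are 1, 2, 3, … (increasing by 1 each time)).
Column n: alternating steps +3, +9, +3, +9, …; 27, 30, 39, 42, 51 → 54.
Putting it together: 6  54.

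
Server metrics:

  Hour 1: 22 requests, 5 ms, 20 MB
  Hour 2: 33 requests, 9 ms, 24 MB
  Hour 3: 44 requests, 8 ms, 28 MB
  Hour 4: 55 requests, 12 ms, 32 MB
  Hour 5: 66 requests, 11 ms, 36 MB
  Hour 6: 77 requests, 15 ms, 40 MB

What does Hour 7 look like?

88 requests, 14 ms, 44 MB

Requests: 22, 33, 44, 55, 66, 77 → 88 (+11 each step).
Ms: 5, 9, 8, 12, 11, 15 → 14 (alternating steps +4, −1, +4, −1, …).
MB goes 20, 24, 28, 32, 36, 40 → 44 (+4 each step).
Combining the parts gives 88 requests, 14 ms, 44 MB.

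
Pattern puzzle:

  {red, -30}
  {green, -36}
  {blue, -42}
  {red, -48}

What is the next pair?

{green, -54}

Colour: red, green, blue, red → green (repeats red → green → blue).
Second coordinate: −6 each step, so -30, -36, -42, -48 → -54.
Combining the parts gives {green, -54}.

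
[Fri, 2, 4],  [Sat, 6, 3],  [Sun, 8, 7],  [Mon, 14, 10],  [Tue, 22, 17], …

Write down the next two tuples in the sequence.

[Wed, 36, 27], [Thu, 58, 44]

Day: runs through the weekdays Mon→Sun, so Fri, Sat, Sun, Mon, Tue → Wed → Thu.
Second coordinate goes 2, 6, 8, 14, 22 → 36 → 58 (each term is the sum of the two before it).
Third coordinate: each term is the sum of the two before it, so 4, 3, 7, 10, 17 → 27 → 44.
Putting the parts together: [Wed, 36, 27] and then [Thu, 58, 44].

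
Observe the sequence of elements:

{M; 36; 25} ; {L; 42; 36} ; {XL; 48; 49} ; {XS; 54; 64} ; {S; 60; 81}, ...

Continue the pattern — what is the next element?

Size: runs through clothing sizes XS→XL, so M, L, XL, XS, S → M.
Second value — +6 each step: 36, 42, 48, 54, 60 → 66.
Third value: 25, 36, 49, 64, 81 → 100 (perfect squares: 5², 6², 7², …).
Putting it together: {M; 66; 100}.

{M; 66; 100}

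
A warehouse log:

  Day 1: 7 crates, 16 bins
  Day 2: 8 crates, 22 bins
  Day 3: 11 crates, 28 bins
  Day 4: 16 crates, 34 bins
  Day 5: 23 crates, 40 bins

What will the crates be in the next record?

Crates goes 7, 8, 11, 16, 23 → 32 (differences are 1, 3, 5, … (increasing by 2 each time)).

32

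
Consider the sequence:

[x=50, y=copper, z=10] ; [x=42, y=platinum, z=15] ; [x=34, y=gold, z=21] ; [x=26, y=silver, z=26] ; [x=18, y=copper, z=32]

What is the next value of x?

10

X: 50, 42, 34, 26, 18 → 10 (−8 each step).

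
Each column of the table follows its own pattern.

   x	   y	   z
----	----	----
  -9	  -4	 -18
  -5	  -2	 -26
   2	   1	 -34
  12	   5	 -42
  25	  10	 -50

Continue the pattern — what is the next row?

Column x: differences are 4, 7, 10, … (increasing by 3 each time), so -9, -5, 2, 12, 25 → 41.
Column y: -4, -2, 1, 5, 10 → 16 (differences are 2, 3, 4, … (increasing by 1 each time)).
Column z goes -18, -26, -34, -42, -50 → -58 (−8 each step).
Putting it together: 41  16  -58.

41  16  -58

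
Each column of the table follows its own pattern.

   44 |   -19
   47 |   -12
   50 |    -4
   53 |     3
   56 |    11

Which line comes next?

First component: +3 each step; 44, 47, 50, 53, 56 → 59.
Second component goes -19, -12, -4, 3, 11 → 18 (alternating steps +7, +8, +7, +8, …).
Combining the parts gives 59  18.

59  18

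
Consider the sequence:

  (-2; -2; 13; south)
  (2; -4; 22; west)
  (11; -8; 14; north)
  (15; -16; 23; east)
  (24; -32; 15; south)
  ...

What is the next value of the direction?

Direction goes south, west, north, east, south → west (repeats south → west → north → east).

west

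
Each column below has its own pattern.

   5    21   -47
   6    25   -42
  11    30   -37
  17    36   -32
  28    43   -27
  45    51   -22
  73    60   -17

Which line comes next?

First component: each term is the sum of the two before it, so 5, 6, 11, 17, 28, 45, 73 → 118.
Second component — differences are 4, 5, 6, … (increasing by 1 each time): 21, 25, 30, 36, 43, 51, 60 → 70.
Third component — +5 each step: -47, -42, -37, -32, -27, -22, -17 → -12.
Combining the parts gives 118  70  -12.

118  70  -12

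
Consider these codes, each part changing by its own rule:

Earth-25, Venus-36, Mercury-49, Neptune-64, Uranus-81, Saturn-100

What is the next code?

Jupiter-121

Planet: runs backward through the planets Mercury→Neptune; Earth, Venus, Mercury, Neptune, Uranus, Saturn → Jupiter.
Second component goes 25, 36, 49, 64, 81, 100 → 121 (perfect squares: 5², 6², 7², …).
Putting it together: Jupiter-121.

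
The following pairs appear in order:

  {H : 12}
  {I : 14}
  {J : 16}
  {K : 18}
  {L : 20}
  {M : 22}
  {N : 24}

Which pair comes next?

{O : 26}

Letter: letters move forward 1 place in the alphabet; H, I, J, K, L, M, N → O.
For the second component, +2 each step: 12, 14, 16, 18, 20, 22, 24 → 26.
Putting it together: {O : 26}.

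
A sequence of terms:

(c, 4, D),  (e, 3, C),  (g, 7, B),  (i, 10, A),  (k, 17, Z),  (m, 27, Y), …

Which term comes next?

(o, 44, X)

First letter: c, e, g, i, k, m → o (letters move forward 2 places in the alphabet).
Second entry: each term is the sum of the two before it, so 4, 3, 7, 10, 17, 27 → 44.
Second letter: letters move back 1 place in the alphabet, wrapping A→Z; D, C, B, A, Z, Y → X.
So the next term is (o, 44, X).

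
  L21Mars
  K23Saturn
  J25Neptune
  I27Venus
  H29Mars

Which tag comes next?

G31Saturn

Letter: L, K, J, I, H → G (letters move back 1 place in the alphabet).
Second component: +2 each step; 21, 23, 25, 27, 29 → 31.
Planet goes Mars, Saturn, Neptune, Venus, Mars → Saturn (repeats Mars → Saturn → Neptune → Venus).
Putting it together: G31Saturn.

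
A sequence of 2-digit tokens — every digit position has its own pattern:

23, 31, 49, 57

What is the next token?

First digit — +1 each step, mod 10: 2, 3, 4, 5 → 6.
Second digit — −2 each step, mod 10: 3, 1, 9, 7 → 5.
So the next token is 65.

65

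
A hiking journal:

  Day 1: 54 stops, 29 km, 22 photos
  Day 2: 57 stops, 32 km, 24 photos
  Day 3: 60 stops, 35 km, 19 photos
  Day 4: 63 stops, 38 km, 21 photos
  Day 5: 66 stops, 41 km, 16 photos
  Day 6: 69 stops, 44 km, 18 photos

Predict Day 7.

For the stops, +3 each step: 54, 57, 60, 63, 66, 69 → 72.
Km goes 29, 32, 35, 38, 41, 44 → 47 (+3 each step).
Photos: alternating steps +2, −5, +2, −5, …, so 22, 24, 19, 21, 16, 18 → 13.
So the next row is 72 stops, 47 km, 13 photos.

72 stops, 47 km, 13 photos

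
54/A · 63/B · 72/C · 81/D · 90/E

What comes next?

First component goes 54, 63, 72, 81, 90 → 99 (+9 each step).
Letter: letters move forward 1 place in the alphabet; A, B, C, D, E → F.
Putting it together: 99/F.

99/F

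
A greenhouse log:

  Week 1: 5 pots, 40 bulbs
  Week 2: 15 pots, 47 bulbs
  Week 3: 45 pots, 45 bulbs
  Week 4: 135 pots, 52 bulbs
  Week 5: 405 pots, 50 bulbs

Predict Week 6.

For the pots, ×3 each step: 5, 15, 45, 135, 405 → 1215.
Bulbs: alternating steps +7, −2, +7, −2, …; 40, 47, 45, 52, 50 → 57.
Combining the parts gives 1215 pots, 57 bulbs.

1215 pots, 57 bulbs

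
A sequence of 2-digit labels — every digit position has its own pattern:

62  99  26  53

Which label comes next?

First digit — +3 each step, mod 10: 6, 9, 2, 5 → 8.
Second digit goes 2, 9, 6, 3 → 0 (−3 each step, mod 10).
So the next label is 80.

80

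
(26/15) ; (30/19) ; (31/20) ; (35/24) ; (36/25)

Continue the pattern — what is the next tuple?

(40/29)

First component goes 26, 30, 31, 35, 36 → 40 (alternating steps +4, +1, +4, +1, …).
Second component — always 11 less than the first component: 15, 19, 20, 24, 25 → 29.
So the next tuple is (40/29).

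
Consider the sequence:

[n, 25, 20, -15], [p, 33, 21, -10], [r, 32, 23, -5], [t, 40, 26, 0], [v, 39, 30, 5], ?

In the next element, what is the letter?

Letter: letters move forward 2 places in the alphabet; n, p, r, t, v → x.

x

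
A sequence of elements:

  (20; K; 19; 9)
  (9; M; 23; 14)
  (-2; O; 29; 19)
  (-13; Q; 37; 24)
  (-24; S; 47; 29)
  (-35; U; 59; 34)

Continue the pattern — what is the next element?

(-46; W; 73; 39)

First part — −11 each step: 20, 9, -2, -13, -24, -35 → -46.
Letter: K, M, O, Q, S, U → W (letters move forward 2 places in the alphabet).
Third part goes 19, 23, 29, 37, 47, 59 → 73 (differences are 4, 6, 8, … (increasing by 2 each time)).
Fourth part — +5 each step: 9, 14, 19, 24, 29, 34 → 39.
So the next element is (-46; W; 73; 39).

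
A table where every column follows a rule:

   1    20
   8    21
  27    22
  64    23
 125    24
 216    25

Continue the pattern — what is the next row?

First component: perfect cubes: 1³, 2³, 3³, …, so 1, 8, 27, 64, 125, 216 → 343.
Second component — +1 each step: 20, 21, 22, 23, 24, 25 → 26.
Combining the parts gives 343  26.

343  26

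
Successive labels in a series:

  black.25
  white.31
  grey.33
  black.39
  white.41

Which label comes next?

grey.47

Shade — repeats black → white → grey: black, white, grey, black, white → grey.
Second component — alternating steps +6, +2, +6, +2, …: 25, 31, 33, 39, 41 → 47.
So the next label is grey.47.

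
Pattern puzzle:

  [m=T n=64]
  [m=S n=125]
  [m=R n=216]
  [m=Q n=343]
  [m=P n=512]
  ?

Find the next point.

M: T, S, R, Q, P → O (letters move back 1 place in the alphabet).
N: perfect cubes: 4³, 5³, 6³, …, so 64, 125, 216, 343, 512 → 729.
So the next point is [m=O n=729].

[m=O n=729]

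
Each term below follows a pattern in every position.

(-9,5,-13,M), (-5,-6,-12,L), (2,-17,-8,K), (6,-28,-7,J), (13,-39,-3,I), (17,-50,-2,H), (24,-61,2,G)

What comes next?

(28,-72,3,F)

First part goes -9, -5, 2, 6, 13, 17, 24 → 28 (alternating steps +4, +7, +4, +7, …).
Second part — −11 each step: 5, -6, -17, -28, -39, -50, -61 → -72.
Third part: alternating steps +1, +4, +1, +4, …, so -13, -12, -8, -7, -3, -2, 2 → 3.
Letter: M, L, K, J, I, H, G → F (letters move back 1 place in the alphabet).
Combining the parts gives (28,-72,3,F).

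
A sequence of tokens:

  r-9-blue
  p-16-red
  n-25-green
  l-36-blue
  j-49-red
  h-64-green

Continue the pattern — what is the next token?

f-81-blue

For the letter, letters move back 2 places in the alphabet: r, p, n, l, j, h → f.
Second component goes 9, 16, 25, 36, 49, 64 → 81 (perfect squares: 3², 4², 5², …).
Colour: repeats blue → red → green, so blue, red, green, blue, red, green → blue.
Combining the parts gives f-81-blue.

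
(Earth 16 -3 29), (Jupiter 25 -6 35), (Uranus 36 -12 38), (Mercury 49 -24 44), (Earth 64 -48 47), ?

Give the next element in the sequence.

Planet: repeats Earth → Jupiter → Uranus → Mercury, so Earth, Jupiter, Uranus, Mercury, Earth → Jupiter.
Second component goes 16, 25, 36, 49, 64 → 81 (perfect squares: 4², 5², 6², …).
Third component — ×2 each step: -3, -6, -12, -24, -48 → -96.
Fourth component: 29, 35, 38, 44, 47 → 53 (alternating steps +6, +3, +6, +3, …).
Combining the parts gives (Jupiter 81 -96 53).

(Jupiter 81 -96 53)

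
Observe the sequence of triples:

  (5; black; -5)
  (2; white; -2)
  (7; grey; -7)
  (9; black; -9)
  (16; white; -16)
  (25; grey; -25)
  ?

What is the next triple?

First part: 5, 2, 7, 9, 16, 25 → 41 (each term is the sum of the two before it).
Shade goes black, white, grey, black, white, grey → black (repeats black → white → grey).
Third part: always the negative of the first part; -5, -2, -7, -9, -16, -25 → -41.
Combining the parts gives (41; black; -41).

(41; black; -41)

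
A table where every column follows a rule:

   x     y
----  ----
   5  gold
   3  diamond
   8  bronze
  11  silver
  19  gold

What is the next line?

30  diamond

For the column x, each term is the sum of the two before it: 5, 3, 8, 11, 19 → 30.
Column y goes gold, diamond, bronze, silver, gold → diamond (repeats gold → diamond → bronze → silver).
Putting it together: 30  diamond.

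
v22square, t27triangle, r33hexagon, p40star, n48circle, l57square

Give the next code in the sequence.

j67triangle

Letter: letters move back 2 places in the alphabet; v, t, r, p, n, l → j.
Second component: differences are 5, 6, 7, … (increasing by 1 each time); 22, 27, 33, 40, 48, 57 → 67.
Shape — repeats square → triangle → hexagon → star → circle: square, triangle, hexagon, star, circle, square → triangle.
Combining the parts gives j67triangle.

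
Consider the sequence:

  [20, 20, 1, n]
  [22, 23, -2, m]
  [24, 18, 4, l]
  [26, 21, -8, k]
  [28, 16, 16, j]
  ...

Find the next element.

[30, 19, -32, i]

First entry: +2 each step; 20, 22, 24, 26, 28 → 30.
Second entry: alternating steps +3, −5, +3, −5, …; 20, 23, 18, 21, 16 → 19.
Third entry goes 1, -2, 4, -8, 16 → -32 (×(-2) each step).
Letter: n, m, l, k, j → i (letters move back 1 place in the alphabet).
Combining the parts gives [30, 19, -32, i].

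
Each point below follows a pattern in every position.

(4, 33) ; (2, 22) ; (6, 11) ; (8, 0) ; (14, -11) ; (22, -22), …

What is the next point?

(36, -33)

First slot goes 4, 2, 6, 8, 14, 22 → 36 (each term is the sum of the two before it).
Second slot: 33, 22, 11, 0, -11, -22 → -33 (−11 each step).
Putting it together: (36, -33).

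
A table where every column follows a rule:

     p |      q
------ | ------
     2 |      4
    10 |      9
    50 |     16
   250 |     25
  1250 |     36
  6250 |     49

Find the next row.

31250  64

Column p goes 2, 10, 50, 250, 1250, 6250 → 31250 (×5 each step).
Column q: perfect squares: 2², 3², 4², …, so 4, 9, 16, 25, 36, 49 → 64.
Combining the parts gives 31250  64.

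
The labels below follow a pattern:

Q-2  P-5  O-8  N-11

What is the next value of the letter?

Letter: letters move back 1 place in the alphabet; Q, P, O, N → M.
For the second component, +3 each step: 2, 5, 8, 11 → 14.

M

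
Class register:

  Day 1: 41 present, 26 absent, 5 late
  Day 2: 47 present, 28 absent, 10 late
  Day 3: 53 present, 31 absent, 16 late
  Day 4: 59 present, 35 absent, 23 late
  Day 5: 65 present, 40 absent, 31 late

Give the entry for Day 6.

71 present, 46 absent, 40 late

Present: +6 each step, so 41, 47, 53, 59, 65 → 71.
Absent: differences are 2, 3, 4, … (increasing by 1 each time); 26, 28, 31, 35, 40 → 46.
Late: 5, 10, 16, 23, 31 → 40 (differences are 5, 6, 7, … (increasing by 1 each time)).
Combining the parts gives 71 present, 46 absent, 40 late.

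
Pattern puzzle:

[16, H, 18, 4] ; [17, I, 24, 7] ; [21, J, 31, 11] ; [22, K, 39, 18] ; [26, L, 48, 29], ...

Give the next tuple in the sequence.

[27, M, 58, 47]

First part: 16, 17, 21, 22, 26 → 27 (alternating steps +1, +4, +1, +4, …).
For the letter, letters move forward 1 place in the alphabet: H, I, J, K, L → M.
Third part: differences are 6, 7, 8, … (increasing by 1 each time), so 18, 24, 31, 39, 48 → 58.
Fourth part goes 4, 7, 11, 18, 29 → 47 (each term is the sum of the two before it).
Combining the parts gives [27, M, 58, 47].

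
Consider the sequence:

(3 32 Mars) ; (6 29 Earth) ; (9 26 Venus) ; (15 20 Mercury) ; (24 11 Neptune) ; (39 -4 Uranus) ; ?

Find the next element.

First component: 3, 6, 9, 15, 24, 39 → 63 (each term is the sum of the two before it).
Second component goes 32, 29, 26, 20, 11, -4 → -28 (together with the first component always sums to 35).
Planet — runs backward through the planets Mercury→Neptune: Mars, Earth, Venus, Mercury, Neptune, Uranus → Saturn.
Putting it together: (63 -28 Saturn).

(63 -28 Saturn)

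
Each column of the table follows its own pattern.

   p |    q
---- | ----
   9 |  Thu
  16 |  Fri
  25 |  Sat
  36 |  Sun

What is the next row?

Column p goes 9, 16, 25, 36 → 49 (perfect squares: 3², 4², 5², …).
Column q — runs through the weekdays Mon→Sun: Thu, Fri, Sat, Sun → Mon.
So the next row is 49  Mon.

49  Mon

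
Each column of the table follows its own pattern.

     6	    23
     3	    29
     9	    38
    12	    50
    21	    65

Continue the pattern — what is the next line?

First component: each term is the sum of the two before it, so 6, 3, 9, 12, 21 → 33.
Second component: differences are 6, 9, 12, … (increasing by 3 each time); 23, 29, 38, 50, 65 → 83.
So the next line is 33  83.

33  83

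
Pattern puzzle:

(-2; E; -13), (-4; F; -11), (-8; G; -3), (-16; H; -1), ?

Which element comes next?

(-32; I; 7)

First entry — ×2 each step: -2, -4, -8, -16 → -32.
Letter — letters move forward 1 place in the alphabet: E, F, G, H → I.
Third entry: -13, -11, -3, -1 → 7 (alternating steps +2, +8, +2, +8, …).
Putting it together: (-32; I; 7).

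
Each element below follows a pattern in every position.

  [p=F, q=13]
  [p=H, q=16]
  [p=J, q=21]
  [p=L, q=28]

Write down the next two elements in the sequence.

[p=N, q=37], [p=P, q=48]

P: letters move forward 2 places in the alphabet; F, H, J, L → N → P.
For the q, differences are 3, 5, 7, … (increasing by 2 each time): 13, 16, 21, 28 → 37 → 48.
So the next two elements are [p=N, q=37] and [p=P, q=48].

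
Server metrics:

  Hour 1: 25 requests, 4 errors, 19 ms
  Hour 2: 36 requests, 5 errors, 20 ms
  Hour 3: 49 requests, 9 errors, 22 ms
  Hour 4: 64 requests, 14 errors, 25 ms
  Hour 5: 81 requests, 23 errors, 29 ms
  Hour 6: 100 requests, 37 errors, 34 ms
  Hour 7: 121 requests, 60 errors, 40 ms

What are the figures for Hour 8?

144 requests, 97 errors, 47 ms

Requests — perfect squares: 5², 6², 7², …: 25, 36, 49, 64, 81, 100, 121 → 144.
Errors: each term is the sum of the two before it; 4, 5, 9, 14, 23, 37, 60 → 97.
Ms: 19, 20, 22, 25, 29, 34, 40 → 47 (differences are 1, 2, 3, … (increasing by 1 each time)).
Putting it together: 144 requests, 97 errors, 47 ms.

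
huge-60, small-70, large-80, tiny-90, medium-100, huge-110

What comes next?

small-120

Size goes huge, small, large, tiny, medium, huge → small (repeats huge → small → large → tiny → medium).
Second component — +10 each step: 60, 70, 80, 90, 100, 110 → 120.
Combining the parts gives small-120.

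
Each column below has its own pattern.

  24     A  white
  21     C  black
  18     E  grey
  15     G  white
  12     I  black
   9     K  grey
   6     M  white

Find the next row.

3  O  black

First component: −3 each step; 24, 21, 18, 15, 12, 9, 6 → 3.
Letter goes A, C, E, G, I, K, M → O (letters move forward 2 places in the alphabet).
Shade: white, black, grey, white, black, grey, white → black (repeats white → black → grey).
Putting it together: 3  O  black.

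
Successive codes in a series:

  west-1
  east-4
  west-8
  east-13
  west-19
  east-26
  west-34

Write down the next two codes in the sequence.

Direction — alternates west ↔ east: west, east, west, east, west, east, west → east → west.
Second component: 1, 4, 8, 13, 19, 26, 34 → 43 → 53 (differences are 3, 4, 5, … (increasing by 1 each time)).
Putting the parts together: east-43 and then west-53.

east-43, west-53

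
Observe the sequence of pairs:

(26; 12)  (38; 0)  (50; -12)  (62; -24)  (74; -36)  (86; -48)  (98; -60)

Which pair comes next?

(110; -72)

First entry: +12 each step; 26, 38, 50, 62, 74, 86, 98 → 110.
Second entry: together with the first entry always sums to 38, so 12, 0, -12, -24, -36, -48, -60 → -72.
Putting it together: (110; -72).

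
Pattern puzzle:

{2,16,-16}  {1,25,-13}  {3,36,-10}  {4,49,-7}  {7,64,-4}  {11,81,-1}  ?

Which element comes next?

First value goes 2, 1, 3, 4, 7, 11 → 18 (each term is the sum of the two before it).
Second value: 16, 25, 36, 49, 64, 81 → 100 (perfect squares: 4², 5², 6², …).
Third value — +3 each step: -16, -13, -10, -7, -4, -1 → 2.
Putting it together: {18,100,2}.

{18,100,2}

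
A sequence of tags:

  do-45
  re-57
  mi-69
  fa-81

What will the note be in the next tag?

Note goes do, re, mi, fa → sol (runs through the solfège scale do→ti).

sol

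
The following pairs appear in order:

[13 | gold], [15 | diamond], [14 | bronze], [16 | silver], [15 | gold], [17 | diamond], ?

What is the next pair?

[16 | bronze]

First slot: alternating steps +2, −1, +2, −1, …, so 13, 15, 14, 16, 15, 17 → 16.
For the rank, repeats gold → diamond → bronze → silver: gold, diamond, bronze, silver, gold, diamond → bronze.
Putting it together: [16 | bronze].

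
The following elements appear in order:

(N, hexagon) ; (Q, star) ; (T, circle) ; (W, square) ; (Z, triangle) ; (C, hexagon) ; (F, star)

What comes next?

Letter: N, Q, T, W, Z, C, F → I (letters move forward 3 places in the alphabet, wrapping Z→A).
Shape: hexagon, star, circle, square, triangle, hexagon, star → circle (repeats hexagon → star → circle → square → triangle).
Putting it together: (I, circle).

(I, circle)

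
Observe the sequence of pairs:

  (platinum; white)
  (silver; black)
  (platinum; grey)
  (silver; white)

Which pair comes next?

(platinum; black)

Metal: platinum, silver, platinum, silver → platinum (alternates platinum ↔ silver).
Shade goes white, black, grey, white → black (repeats white → black → grey).
Putting it together: (platinum; black).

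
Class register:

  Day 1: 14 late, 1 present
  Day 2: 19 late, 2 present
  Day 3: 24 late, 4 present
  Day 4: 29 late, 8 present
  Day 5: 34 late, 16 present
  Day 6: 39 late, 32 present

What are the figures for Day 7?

44 late, 64 present

Late — +5 each step: 14, 19, 24, 29, 34, 39 → 44.
Present: ×2 each step, so 1, 2, 4, 8, 16, 32 → 64.
Putting it together: 44 late, 64 present.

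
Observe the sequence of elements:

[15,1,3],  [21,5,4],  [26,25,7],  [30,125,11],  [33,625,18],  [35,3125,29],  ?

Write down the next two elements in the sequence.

First value goes 15, 21, 26, 30, 33, 35 → 36 → 36 (differences are 6, 5, 4, … (decreasing by 1 each time)).
Second value: 1, 5, 25, 125, 625, 3125 → 15625 → 78125 (×5 each step).
Third value: 3, 4, 7, 11, 18, 29 → 47 → 76 (each term is the sum of the two before it).
Putting the parts together: [36,15625,47] and then [36,78125,76].

[36,15625,47], [36,78125,76]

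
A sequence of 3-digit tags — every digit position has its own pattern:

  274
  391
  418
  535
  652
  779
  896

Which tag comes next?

For the first digit, +1 each step, mod 10: 2, 3, 4, 5, 6, 7, 8 → 9.
Second digit: 7, 9, 1, 3, 5, 7, 9 → 1 (+2 each step, mod 10).
Third digit: −3 each step, mod 10; 4, 1, 8, 5, 2, 9, 6 → 3.
So the next tag is 913.

913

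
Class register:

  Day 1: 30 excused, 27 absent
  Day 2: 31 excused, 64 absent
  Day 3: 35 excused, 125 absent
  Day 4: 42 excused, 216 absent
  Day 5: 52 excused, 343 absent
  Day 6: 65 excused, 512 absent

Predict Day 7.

Excused — differences are 1, 4, 7, … (increasing by 3 each time): 30, 31, 35, 42, 52, 65 → 81.
Absent: perfect cubes: 3³, 4³, 5³, …, so 27, 64, 125, 216, 343, 512 → 729.
Putting it together: 81 excused, 729 absent.

81 excused, 729 absent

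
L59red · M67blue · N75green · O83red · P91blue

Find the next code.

Q99green

Letter: L, M, N, O, P → Q (letters move forward 1 place in the alphabet).
Second component: +8 each step, so 59, 67, 75, 83, 91 → 99.
Colour goes red, blue, green, red, blue → green (repeats red → blue → green).
Combining the parts gives Q99green.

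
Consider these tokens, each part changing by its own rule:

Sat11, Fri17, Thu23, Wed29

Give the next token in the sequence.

Day: runs backward through the weekdays Mon→Sun, so Sat, Fri, Thu, Wed → Tue.
Second component goes 11, 17, 23, 29 → 35 (+6 each step).
Putting it together: Tue35.

Tue35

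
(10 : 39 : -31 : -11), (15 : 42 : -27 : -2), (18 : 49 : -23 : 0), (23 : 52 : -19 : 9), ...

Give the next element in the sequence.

(26 : 59 : -15 : 11)

First value: 10, 15, 18, 23 → 26 (alternating steps +5, +3, +5, +3, …).
Second value: alternating steps +3, +7, +3, +7, …; 39, 42, 49, 52 → 59.
Third value: -31, -27, -23, -19 → -15 (+4 each step).
Fourth value — alternating steps +9, +2, +9, +2, …: -11, -2, 0, 9 → 11.
Putting it together: (26 : 59 : -15 : 11).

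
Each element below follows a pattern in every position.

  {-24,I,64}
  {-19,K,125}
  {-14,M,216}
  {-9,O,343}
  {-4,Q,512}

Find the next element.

First component: +5 each step; -24, -19, -14, -9, -4 → 1.
For the letter, letters move forward 2 places in the alphabet: I, K, M, O, Q → S.
Third component: perfect cubes: 4³, 5³, 6³, …; 64, 125, 216, 343, 512 → 729.
So the next element is {1,S,729}.

{1,S,729}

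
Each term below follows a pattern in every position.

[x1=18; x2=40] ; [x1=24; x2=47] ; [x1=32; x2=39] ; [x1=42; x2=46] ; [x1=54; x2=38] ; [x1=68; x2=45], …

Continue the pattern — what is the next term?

[x1=84; x2=37]

X1: 18, 24, 32, 42, 54, 68 → 84 (differences are 6, 8, 10, … (increasing by 2 each time)).
X2: alternating steps +7, −8, +7, −8, …; 40, 47, 39, 46, 38, 45 → 37.
Combining the parts gives [x1=84; x2=37].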